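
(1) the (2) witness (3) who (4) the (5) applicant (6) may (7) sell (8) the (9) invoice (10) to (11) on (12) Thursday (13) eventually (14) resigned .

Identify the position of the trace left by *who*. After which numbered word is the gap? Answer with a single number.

'who' functions as the object of the preposition 'to' (recipient of 'sell'). Wh-movement fronts it, leaving a gap right after 'to':
The witness who the applicant may sell the invoice to ___ on Thursday eventually resigned.
'to' is word 10.

10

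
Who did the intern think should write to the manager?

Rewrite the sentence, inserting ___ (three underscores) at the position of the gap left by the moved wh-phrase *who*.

Underlying clause: The intern did think who should write to the manager.
'who' functions as the subject of the clause embedded under 'think'. The gap is right after 'think'.

Who did the intern think ___ should write to the manager?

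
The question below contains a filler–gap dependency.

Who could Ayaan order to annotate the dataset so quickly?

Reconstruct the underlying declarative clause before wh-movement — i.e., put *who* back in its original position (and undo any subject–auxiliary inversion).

'who' functions as the direct object of 'order'. Fronting leaves a gap immediately after 'order':
Who could Ayaan order ___ to annotate the dataset so quickly?

Ayaan could order who to annotate the dataset so quickly.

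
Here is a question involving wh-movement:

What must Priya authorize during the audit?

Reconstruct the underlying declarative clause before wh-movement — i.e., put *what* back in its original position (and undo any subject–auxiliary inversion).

The filler 'what' is interpreted as the direct object of 'authorize'. Fronting leaves a gap immediately after 'authorize':
What must Priya authorize ___ during the audit?

Priya must authorize what during the audit.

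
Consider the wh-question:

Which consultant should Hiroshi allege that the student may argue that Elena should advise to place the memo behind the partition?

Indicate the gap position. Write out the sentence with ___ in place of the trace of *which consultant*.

Which consultant should Hiroshi allege that the student may argue that Elena should advise ___ to place the memo behind the partition?

Before movement: Hiroshi should allege that the student may argue that Elena should advise which consultant to place the memo behind the partition.
'which consultant' functions as the direct object of 'advise'. The gap is right after 'advise'.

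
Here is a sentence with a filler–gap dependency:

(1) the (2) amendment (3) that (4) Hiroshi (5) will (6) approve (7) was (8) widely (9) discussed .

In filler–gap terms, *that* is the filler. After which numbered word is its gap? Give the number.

'that' functions as the direct object of 'approve'. It moves to the left edge, and the trace sits right after 'approve':
The amendment that Hiroshi will approve ___ was widely discussed.
'approve' is word 6.

6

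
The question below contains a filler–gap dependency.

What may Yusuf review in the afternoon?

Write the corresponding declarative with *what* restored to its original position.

The filler 'what' is interpreted as the direct object of 'review'. Fronting leaves a gap immediately after 'review':
What may Yusuf review ___ in the afternoon?

Yusuf may review what in the afternoon.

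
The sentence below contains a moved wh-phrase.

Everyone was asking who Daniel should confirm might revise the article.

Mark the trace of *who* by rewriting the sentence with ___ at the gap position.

Pre-movement form: Daniel should confirm who might revise the article.
'who' functions as the subject of the clause embedded under 'confirm'. The gap is right after 'confirm'.

Everyone was asking who Daniel should confirm ___ might revise the article.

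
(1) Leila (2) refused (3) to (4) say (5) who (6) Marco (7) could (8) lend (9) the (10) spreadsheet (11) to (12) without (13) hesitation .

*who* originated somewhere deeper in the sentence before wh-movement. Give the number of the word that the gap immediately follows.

Underlying clause: Marco could lend the spreadsheet to who without hesitation.
'who' is the object of the preposition 'to' (recipient of 'lend'). It moves to the left edge, and the trace sits right after 'to':
Leila refused to say who Marco could lend the spreadsheet to ___ without hesitation.
'to' is word 11.

11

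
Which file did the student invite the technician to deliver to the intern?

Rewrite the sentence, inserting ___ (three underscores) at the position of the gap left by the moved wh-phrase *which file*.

Which file did the student invite the technician to deliver ___ to the intern?

Underlying clause: The student did invite the technician to deliver which file to the intern.
'which file' is the direct object of 'deliver'. The gap is right after 'deliver'.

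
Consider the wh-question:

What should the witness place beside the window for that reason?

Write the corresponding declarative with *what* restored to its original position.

The filler 'what' is interpreted as the direct object of 'place'. It moves to the left edge, and the trace sits right after 'place':
What should the witness place ___ beside the window for that reason?

The witness should place what beside the window for that reason.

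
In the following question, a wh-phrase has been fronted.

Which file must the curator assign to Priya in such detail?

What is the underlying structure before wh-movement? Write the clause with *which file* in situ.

'which file' is the direct object of 'assign'. It moves to the left edge, and the trace sits right after 'assign':
Which file must the curator assign ___ to Priya in such detail?

The curator must assign which file to Priya in such detail.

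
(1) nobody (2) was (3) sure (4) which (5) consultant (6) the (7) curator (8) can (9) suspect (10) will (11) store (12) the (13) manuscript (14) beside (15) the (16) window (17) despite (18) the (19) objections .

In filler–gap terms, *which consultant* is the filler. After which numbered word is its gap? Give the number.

9

Before movement: The curator can suspect which consultant will store the manuscript beside the window despite the objections.
The filler 'which consultant' is interpreted as the subject of the clause embedded under 'suspect'. Wh-movement fronts it, leaving a gap right after 'suspect':
Nobody was sure which consultant the curator can suspect ___ will store the manuscript beside the window despite the objections.
'suspect' is word 9.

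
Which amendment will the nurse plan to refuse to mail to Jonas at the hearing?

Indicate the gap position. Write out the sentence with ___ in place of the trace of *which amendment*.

Pre-movement form: The nurse will plan to refuse to mail which amendment to Jonas at the hearing.
'which amendment' is the direct object of 'mail'. The gap is right after 'mail'.

Which amendment will the nurse plan to refuse to mail ___ to Jonas at the hearing?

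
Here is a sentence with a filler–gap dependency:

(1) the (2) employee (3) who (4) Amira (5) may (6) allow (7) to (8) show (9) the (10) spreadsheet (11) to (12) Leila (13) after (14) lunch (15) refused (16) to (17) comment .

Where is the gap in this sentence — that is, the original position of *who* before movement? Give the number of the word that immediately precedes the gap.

'who' functions as the direct object of 'allow'. Wh-movement fronts it, leaving a gap right after 'allow':
The employee who Amira may allow ___ to show the spreadsheet to Leila after lunch refused to comment.
'allow' is word 6.

6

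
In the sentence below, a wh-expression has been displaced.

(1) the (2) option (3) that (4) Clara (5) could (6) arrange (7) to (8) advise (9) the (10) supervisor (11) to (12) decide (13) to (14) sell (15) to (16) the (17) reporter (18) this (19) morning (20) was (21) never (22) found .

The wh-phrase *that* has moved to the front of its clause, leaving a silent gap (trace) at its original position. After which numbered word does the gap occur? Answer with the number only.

14

The filler 'that' is interpreted as the direct object of 'sell'. Wh-movement fronts it, leaving a gap right after 'sell':
The option that Clara could arrange to advise the supervisor to decide to sell ___ to the reporter this morning was never found.
'sell' is word 14.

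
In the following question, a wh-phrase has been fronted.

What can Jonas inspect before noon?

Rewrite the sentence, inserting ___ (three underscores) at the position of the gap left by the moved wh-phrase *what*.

What can Jonas inspect ___ before noon?

Before movement: Jonas can inspect what before noon.
The filler 'what' is interpreted as the direct object of 'inspect'. The gap is right after 'inspect'.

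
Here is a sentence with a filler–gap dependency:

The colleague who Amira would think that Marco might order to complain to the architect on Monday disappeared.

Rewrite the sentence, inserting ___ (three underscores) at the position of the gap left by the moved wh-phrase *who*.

The colleague who Amira would think that Marco might order ___ to complain to the architect on Monday disappeared.

The filler 'who' is interpreted as the direct object of 'order'. The gap is right after 'order'.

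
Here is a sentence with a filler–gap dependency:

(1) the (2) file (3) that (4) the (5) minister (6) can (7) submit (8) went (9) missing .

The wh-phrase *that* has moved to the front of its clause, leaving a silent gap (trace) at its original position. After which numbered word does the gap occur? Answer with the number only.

7

'that' functions as the direct object of 'submit'. Wh-movement fronts it, leaving a gap right after 'submit':
The file that the minister can submit ___ went missing.
'submit' is word 7.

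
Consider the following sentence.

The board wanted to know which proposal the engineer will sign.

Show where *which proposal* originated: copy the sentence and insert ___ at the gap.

Pre-movement form: The engineer will sign which proposal.
'which proposal' is the direct object of 'sign'. The gap is right after 'sign'.

The board wanted to know which proposal the engineer will sign ___.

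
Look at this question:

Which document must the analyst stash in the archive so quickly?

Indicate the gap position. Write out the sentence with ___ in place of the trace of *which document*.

In situ: The analyst must stash which document in the archive so quickly.
'which document' functions as the direct object of 'stash'. The gap is right after 'stash'.

Which document must the analyst stash ___ in the archive so quickly?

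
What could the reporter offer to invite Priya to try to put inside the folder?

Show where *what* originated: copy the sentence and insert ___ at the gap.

In situ: The reporter could offer to invite Priya to try to put what inside the folder.
The filler 'what' is interpreted as the direct object of 'put'. The gap is right after 'put'.

What could the reporter offer to invite Priya to try to put ___ inside the folder?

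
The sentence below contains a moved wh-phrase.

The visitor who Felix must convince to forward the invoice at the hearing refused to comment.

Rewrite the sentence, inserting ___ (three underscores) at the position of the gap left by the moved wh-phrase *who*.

'who' is the direct object of 'convince'. The gap is right after 'convince'.

The visitor who Felix must convince ___ to forward the invoice at the hearing refused to comment.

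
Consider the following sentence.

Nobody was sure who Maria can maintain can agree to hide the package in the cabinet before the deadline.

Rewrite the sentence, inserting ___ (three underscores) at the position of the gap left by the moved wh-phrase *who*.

Nobody was sure who Maria can maintain ___ can agree to hide the package in the cabinet before the deadline.

Before movement: Maria can maintain who can agree to hide the package in the cabinet before the deadline.
The filler 'who' is interpreted as the subject of the clause embedded under 'maintain'. The gap is right after 'maintain'.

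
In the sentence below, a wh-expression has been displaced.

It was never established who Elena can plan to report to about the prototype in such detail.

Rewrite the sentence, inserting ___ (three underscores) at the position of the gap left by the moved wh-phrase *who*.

It was never established who Elena can plan to report to ___ about the prototype in such detail.

Before movement: Elena can plan to report to who about the prototype in such detail.
'who' is the object of the preposition 'to'. The gap is right after 'to'.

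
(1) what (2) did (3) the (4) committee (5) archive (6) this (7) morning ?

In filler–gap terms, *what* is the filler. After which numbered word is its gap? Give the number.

5

Before movement: The committee did archive what this morning.
The filler 'what' is interpreted as the direct object of 'archive'. It moves to the left edge, and the trace sits right after 'archive':
What did the committee archive ___ this morning?
'archive' is word 5.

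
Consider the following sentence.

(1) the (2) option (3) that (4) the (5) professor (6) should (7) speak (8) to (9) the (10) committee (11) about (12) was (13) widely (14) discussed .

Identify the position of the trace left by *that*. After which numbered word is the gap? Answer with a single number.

11

'that' is the object of the preposition 'about'. Wh-movement fronts it, leaving a gap right after 'about':
The option that the professor should speak to the committee about ___ was widely discussed.
'about' is word 11.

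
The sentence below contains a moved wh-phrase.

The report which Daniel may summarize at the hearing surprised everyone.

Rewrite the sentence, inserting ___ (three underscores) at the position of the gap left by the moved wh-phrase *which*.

'which' is the direct object of 'summarize'. The gap is right after 'summarize'.

The report which Daniel may summarize ___ at the hearing surprised everyone.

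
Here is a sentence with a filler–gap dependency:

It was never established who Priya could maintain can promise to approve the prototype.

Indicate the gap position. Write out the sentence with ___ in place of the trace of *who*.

Pre-movement form: Priya could maintain who can promise to approve the prototype.
'who' functions as the subject of the clause embedded under 'maintain'. The gap is right after 'maintain'.

It was never established who Priya could maintain ___ can promise to approve the prototype.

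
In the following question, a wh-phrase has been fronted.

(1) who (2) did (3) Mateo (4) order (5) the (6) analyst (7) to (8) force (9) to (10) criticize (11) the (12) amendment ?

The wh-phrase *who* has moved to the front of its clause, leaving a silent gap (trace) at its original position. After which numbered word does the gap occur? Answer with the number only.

8

Before movement: Mateo did order the analyst to force who to criticize the amendment.
The filler 'who' is interpreted as the direct object of 'force'. Fronting leaves a gap immediately after 'force':
Who did Mateo order the analyst to force ___ to criticize the amendment?
'force' is word 8.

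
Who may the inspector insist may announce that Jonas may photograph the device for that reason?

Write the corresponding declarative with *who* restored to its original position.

'who' is the subject of the clause embedded under 'insist'. Fronting leaves a gap immediately after 'insist':
Who may the inspector insist ___ may announce that Jonas may photograph the device for that reason?

The inspector may insist who may announce that Jonas may photograph the device for that reason.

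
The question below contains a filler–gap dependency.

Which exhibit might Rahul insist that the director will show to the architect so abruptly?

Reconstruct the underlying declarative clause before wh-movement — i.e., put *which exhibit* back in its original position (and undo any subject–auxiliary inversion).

'which exhibit' functions as the direct object of 'show'. It moves to the left edge, and the trace sits right after 'show':
Which exhibit might Rahul insist that the director will show ___ to the architect so abruptly?

Rahul might insist that the director will show which exhibit to the architect so abruptly.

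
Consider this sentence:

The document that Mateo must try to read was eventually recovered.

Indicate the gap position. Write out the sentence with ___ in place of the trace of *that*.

The filler 'that' is interpreted as the direct object of 'read'. The gap is right after 'read'.

The document that Mateo must try to read ___ was eventually recovered.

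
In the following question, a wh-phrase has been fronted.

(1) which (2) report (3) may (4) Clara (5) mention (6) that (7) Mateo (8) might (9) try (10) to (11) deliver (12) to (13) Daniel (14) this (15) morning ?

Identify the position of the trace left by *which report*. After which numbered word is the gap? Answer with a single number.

Before movement: Clara may mention that Mateo might try to deliver which report to Daniel this morning.
'which report' is the direct object of 'deliver'. Fronting leaves a gap immediately after 'deliver':
Which report may Clara mention that Mateo might try to deliver ___ to Daniel this morning?
'deliver' is word 11.

11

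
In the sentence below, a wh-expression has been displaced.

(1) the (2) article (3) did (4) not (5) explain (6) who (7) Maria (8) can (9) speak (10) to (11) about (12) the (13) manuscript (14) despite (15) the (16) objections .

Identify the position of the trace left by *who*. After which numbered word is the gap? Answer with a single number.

Underlying clause: Maria can speak to who about the manuscript despite the objections.
The filler 'who' is interpreted as the object of the preposition 'to'. It moves to the left edge, and the trace sits right after 'to':
The article did not explain who Maria can speak to ___ about the manuscript despite the objections.
'to' is word 10.

10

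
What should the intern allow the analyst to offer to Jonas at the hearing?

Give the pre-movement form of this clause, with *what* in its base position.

The intern should allow the analyst to offer what to Jonas at the hearing.

'what' is the direct object of 'offer'. It moves to the left edge, and the trace sits right after 'offer':
What should the intern allow the analyst to offer ___ to Jonas at the hearing?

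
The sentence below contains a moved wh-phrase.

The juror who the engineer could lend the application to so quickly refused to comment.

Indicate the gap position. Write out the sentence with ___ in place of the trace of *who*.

The juror who the engineer could lend the application to ___ so quickly refused to comment.

'who' is the object of the preposition 'to' (recipient of 'lend'). The gap is right after 'to'.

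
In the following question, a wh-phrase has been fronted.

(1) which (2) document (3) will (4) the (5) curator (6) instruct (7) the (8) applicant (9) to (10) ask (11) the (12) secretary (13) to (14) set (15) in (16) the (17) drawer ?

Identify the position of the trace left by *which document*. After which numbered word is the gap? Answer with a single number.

Before movement: The curator will instruct the applicant to ask the secretary to set which document in the drawer.
'which document' functions as the direct object of 'set'. Fronting leaves a gap immediately after 'set':
Which document will the curator instruct the applicant to ask the secretary to set ___ in the drawer?
'set' is word 14.

14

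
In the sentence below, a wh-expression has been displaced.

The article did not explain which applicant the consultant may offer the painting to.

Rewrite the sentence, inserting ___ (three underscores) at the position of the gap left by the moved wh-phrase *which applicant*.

The article did not explain which applicant the consultant may offer the painting to ___.

Before movement: The consultant may offer the painting to which applicant.
'which applicant' functions as the object of the preposition 'to' (recipient of 'offer'). The gap is right after 'to'.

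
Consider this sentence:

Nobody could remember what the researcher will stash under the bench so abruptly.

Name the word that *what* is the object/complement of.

stash

Before movement: The researcher will stash what under the bench so abruptly.
The filler 'what' is interpreted as the direct object of 'stash'. Fronting leaves a gap immediately after 'stash':
Nobody could remember what the researcher will stash ___ under the bench so abruptly.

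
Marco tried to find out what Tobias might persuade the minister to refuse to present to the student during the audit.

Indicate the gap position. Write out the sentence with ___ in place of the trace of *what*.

Marco tried to find out what Tobias might persuade the minister to refuse to present ___ to the student during the audit.

In situ: Tobias might persuade the minister to refuse to present what to the student during the audit.
'what' is the direct object of 'present'. The gap is right after 'present'.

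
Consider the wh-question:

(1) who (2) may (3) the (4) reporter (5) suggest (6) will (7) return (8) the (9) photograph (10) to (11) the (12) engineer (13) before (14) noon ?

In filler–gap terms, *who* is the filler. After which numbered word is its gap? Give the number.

Before movement: The reporter may suggest who will return the photograph to the engineer before noon.
'who' is the subject of the clause embedded under 'suggest'. Wh-movement fronts it, leaving a gap right after 'suggest':
Who may the reporter suggest ___ will return the photograph to the engineer before noon?
'suggest' is word 5.

5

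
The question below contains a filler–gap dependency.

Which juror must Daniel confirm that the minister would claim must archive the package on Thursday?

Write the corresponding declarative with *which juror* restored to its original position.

'which juror' is the subject of the clause embedded under 'claim'. Wh-movement fronts it, leaving a gap right after 'claim':
Which juror must Daniel confirm that the minister would claim ___ must archive the package on Thursday?

Daniel must confirm that the minister would claim which juror must archive the package on Thursday.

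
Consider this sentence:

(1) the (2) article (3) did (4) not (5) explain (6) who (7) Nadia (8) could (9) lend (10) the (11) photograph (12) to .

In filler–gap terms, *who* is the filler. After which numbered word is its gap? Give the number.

12

Pre-movement form: Nadia could lend the photograph to who.
The filler 'who' is interpreted as the object of the preposition 'to' (recipient of 'lend'). Fronting leaves a gap immediately after 'to':
The article did not explain who Nadia could lend the photograph to ___.
'to' is word 12.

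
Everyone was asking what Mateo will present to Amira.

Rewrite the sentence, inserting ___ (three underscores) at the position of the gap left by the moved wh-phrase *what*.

Underlying clause: Mateo will present what to Amira.
'what' is the direct object of 'present'. The gap is right after 'present'.

Everyone was asking what Mateo will present ___ to Amira.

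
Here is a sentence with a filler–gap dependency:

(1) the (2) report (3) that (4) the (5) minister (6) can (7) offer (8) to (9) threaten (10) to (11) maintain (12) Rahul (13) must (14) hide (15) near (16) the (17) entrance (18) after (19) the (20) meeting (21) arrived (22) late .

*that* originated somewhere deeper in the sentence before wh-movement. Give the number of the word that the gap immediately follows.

'that' functions as the direct object of 'hide'. Fronting leaves a gap immediately after 'hide':
The report that the minister can offer to threaten to maintain Rahul must hide ___ near the entrance after the meeting arrived late.
'hide' is word 14.

14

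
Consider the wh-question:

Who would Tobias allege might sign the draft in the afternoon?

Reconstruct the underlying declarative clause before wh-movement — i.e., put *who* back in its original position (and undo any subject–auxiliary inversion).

'who' is the subject of the clause embedded under 'allege'. Fronting leaves a gap immediately after 'allege':
Who would Tobias allege ___ might sign the draft in the afternoon?

Tobias would allege who might sign the draft in the afternoon.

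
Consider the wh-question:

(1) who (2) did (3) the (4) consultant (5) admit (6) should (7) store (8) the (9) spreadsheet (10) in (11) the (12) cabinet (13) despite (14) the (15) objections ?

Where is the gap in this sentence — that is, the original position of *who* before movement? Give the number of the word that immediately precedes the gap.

Pre-movement form: The consultant did admit who should store the spreadsheet in the cabinet despite the objections.
'who' functions as the subject of the clause embedded under 'admit'. Wh-movement fronts it, leaving a gap right after 'admit':
Who did the consultant admit ___ should store the spreadsheet in the cabinet despite the objections?
'admit' is word 5.

5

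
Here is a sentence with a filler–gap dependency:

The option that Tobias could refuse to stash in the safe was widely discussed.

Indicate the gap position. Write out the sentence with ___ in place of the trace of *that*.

'that' is the direct object of 'stash'. The gap is right after 'stash'.

The option that Tobias could refuse to stash ___ in the safe was widely discussed.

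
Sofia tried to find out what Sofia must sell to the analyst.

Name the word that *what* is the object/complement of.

sell

Underlying clause: Sofia must sell what to the analyst.
The filler 'what' is interpreted as the direct object of 'sell'. Wh-movement fronts it, leaving a gap right after 'sell':
Sofia tried to find out what Sofia must sell ___ to the analyst.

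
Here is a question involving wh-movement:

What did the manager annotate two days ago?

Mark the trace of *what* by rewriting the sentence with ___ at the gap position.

What did the manager annotate ___ two days ago?

Before movement: The manager did annotate what two days ago.
'what' is the direct object of 'annotate'. The gap is right after 'annotate'.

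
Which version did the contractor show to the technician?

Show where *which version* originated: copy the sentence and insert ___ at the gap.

Which version did the contractor show ___ to the technician?

Before movement: The contractor did show which version to the technician.
The filler 'which version' is interpreted as the direct object of 'show'. The gap is right after 'show'.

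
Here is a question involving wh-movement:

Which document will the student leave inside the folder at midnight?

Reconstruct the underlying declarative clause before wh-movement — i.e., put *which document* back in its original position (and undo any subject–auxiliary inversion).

The student will leave which document inside the folder at midnight.

'which document' is the direct object of 'leave'. Fronting leaves a gap immediately after 'leave':
Which document will the student leave ___ inside the folder at midnight?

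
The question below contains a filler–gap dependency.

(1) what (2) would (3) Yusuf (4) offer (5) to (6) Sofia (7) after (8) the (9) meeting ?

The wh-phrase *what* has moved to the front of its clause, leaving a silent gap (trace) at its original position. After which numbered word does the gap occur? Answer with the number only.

In situ: Yusuf would offer what to Sofia after the meeting.
'what' is the direct object of 'offer'. Wh-movement fronts it, leaving a gap right after 'offer':
What would Yusuf offer ___ to Sofia after the meeting?
'offer' is word 4.

4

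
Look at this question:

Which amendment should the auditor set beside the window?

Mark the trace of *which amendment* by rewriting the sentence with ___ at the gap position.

Pre-movement form: The auditor should set which amendment beside the window.
The filler 'which amendment' is interpreted as the direct object of 'set'. The gap is right after 'set'.

Which amendment should the auditor set ___ beside the window?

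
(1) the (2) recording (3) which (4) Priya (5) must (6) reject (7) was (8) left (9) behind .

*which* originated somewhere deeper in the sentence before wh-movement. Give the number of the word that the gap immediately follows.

'which' functions as the direct object of 'reject'. It moves to the left edge, and the trace sits right after 'reject':
The recording which Priya must reject ___ was left behind.
'reject' is word 6.

6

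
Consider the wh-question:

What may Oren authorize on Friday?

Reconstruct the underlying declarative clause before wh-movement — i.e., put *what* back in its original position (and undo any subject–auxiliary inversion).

'what' functions as the direct object of 'authorize'. It moves to the left edge, and the trace sits right after 'authorize':
What may Oren authorize ___ on Friday?

Oren may authorize what on Friday.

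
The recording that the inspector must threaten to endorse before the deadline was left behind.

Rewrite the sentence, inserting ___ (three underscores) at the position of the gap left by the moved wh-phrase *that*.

'that' is the direct object of 'endorse'. The gap is right after 'endorse'.

The recording that the inspector must threaten to endorse ___ before the deadline was left behind.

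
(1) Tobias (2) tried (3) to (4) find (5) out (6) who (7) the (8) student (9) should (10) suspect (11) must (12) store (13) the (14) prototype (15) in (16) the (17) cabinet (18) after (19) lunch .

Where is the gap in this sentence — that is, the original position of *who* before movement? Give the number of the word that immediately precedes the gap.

Before movement: The student should suspect who must store the prototype in the cabinet after lunch.
'who' is the subject of the clause embedded under 'suspect'. It moves to the left edge, and the trace sits right after 'suspect':
Tobias tried to find out who the student should suspect ___ must store the prototype in the cabinet after lunch.
'suspect' is word 10.

10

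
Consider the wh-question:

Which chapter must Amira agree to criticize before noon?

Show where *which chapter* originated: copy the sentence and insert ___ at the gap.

Which chapter must Amira agree to criticize ___ before noon?

In situ: Amira must agree to criticize which chapter before noon.
'which chapter' is the direct object of 'criticize'. The gap is right after 'criticize'.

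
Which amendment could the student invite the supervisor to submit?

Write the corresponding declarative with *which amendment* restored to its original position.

The student could invite the supervisor to submit which amendment.

'which amendment' functions as the direct object of 'submit'. Wh-movement fronts it, leaving a gap right after 'submit':
Which amendment could the student invite the supervisor to submit ___?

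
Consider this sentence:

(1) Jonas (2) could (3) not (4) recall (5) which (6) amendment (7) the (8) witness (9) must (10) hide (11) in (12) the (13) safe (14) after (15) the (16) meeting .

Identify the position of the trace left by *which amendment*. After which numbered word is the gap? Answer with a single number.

In situ: The witness must hide which amendment in the safe after the meeting.
'which amendment' is the direct object of 'hide'. It moves to the left edge, and the trace sits right after 'hide':
Jonas could not recall which amendment the witness must hide ___ in the safe after the meeting.
'hide' is word 10.

10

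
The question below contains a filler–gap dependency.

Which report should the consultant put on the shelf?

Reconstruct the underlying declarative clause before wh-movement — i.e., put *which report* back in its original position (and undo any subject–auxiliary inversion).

The consultant should put which report on the shelf.

The filler 'which report' is interpreted as the direct object of 'put'. Wh-movement fronts it, leaving a gap right after 'put':
Which report should the consultant put ___ on the shelf?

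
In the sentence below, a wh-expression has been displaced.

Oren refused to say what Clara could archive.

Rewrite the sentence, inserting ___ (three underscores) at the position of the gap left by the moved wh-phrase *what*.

Underlying clause: Clara could archive what.
'what' functions as the direct object of 'archive'. The gap is right after 'archive'.

Oren refused to say what Clara could archive ___.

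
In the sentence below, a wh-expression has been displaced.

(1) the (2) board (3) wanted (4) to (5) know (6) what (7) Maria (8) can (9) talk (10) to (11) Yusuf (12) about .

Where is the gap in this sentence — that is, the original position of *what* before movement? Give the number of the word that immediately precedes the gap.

In situ: Maria can talk to Yusuf about what.
'what' functions as the object of the preposition 'about'. Fronting leaves a gap immediately after 'about':
The board wanted to know what Maria can talk to Yusuf about ___.
'about' is word 12.

12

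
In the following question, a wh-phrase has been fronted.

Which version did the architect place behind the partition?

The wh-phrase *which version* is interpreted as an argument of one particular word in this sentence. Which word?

place

Underlying clause: The architect did place which version behind the partition.
The filler 'which version' is interpreted as the direct object of 'place'. It moves to the left edge, and the trace sits right after 'place':
Which version did the architect place ___ behind the partition?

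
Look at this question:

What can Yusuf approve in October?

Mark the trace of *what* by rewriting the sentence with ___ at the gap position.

What can Yusuf approve ___ in October?

Underlying clause: Yusuf can approve what in October.
The filler 'what' is interpreted as the direct object of 'approve'. The gap is right after 'approve'.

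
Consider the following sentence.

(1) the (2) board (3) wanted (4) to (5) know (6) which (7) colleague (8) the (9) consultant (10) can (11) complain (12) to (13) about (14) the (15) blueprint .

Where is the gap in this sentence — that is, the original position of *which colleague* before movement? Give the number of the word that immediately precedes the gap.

Pre-movement form: The consultant can complain to which colleague about the blueprint.
'which colleague' functions as the object of the preposition 'to'. Fronting leaves a gap immediately after 'to':
The board wanted to know which colleague the consultant can complain to ___ about the blueprint.
'to' is word 12.

12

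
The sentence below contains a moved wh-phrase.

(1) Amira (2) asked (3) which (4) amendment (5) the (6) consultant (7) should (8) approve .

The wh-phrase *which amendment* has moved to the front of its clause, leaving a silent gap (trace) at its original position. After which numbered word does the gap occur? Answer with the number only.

In situ: The consultant should approve which amendment.
'which amendment' functions as the direct object of 'approve'. Fronting leaves a gap immediately after 'approve':
Amira asked which amendment the consultant should approve ___.
'approve' is word 8.

8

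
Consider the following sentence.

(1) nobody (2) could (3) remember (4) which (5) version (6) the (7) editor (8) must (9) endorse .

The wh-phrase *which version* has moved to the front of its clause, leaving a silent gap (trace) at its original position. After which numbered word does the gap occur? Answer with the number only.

In situ: The editor must endorse which version.
The filler 'which version' is interpreted as the direct object of 'endorse'. It moves to the left edge, and the trace sits right after 'endorse':
Nobody could remember which version the editor must endorse ___.
'endorse' is word 9.

9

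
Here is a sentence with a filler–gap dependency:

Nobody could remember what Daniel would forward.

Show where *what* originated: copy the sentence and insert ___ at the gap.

Pre-movement form: Daniel would forward what.
'what' functions as the direct object of 'forward'. The gap is right after 'forward'.

Nobody could remember what Daniel would forward ___.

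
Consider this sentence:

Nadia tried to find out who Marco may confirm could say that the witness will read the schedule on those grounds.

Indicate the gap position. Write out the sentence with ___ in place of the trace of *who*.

Underlying clause: Marco may confirm who could say that the witness will read the schedule on those grounds.
'who' is the subject of the clause embedded under 'confirm'. The gap is right after 'confirm'.

Nadia tried to find out who Marco may confirm ___ could say that the witness will read the schedule on those grounds.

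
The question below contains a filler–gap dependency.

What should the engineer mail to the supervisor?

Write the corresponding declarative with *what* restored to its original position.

The engineer should mail what to the supervisor.

'what' functions as the direct object of 'mail'. Fronting leaves a gap immediately after 'mail':
What should the engineer mail ___ to the supervisor?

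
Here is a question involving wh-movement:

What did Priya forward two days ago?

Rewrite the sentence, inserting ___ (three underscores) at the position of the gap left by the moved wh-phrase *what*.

Underlying clause: Priya did forward what two days ago.
'what' functions as the direct object of 'forward'. The gap is right after 'forward'.

What did Priya forward ___ two days ago?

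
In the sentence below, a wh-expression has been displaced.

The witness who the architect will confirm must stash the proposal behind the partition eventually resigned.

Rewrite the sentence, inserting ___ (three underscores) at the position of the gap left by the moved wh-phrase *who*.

'who' is the subject of the clause embedded under 'confirm'. The gap is right after 'confirm'.

The witness who the architect will confirm ___ must stash the proposal behind the partition eventually resigned.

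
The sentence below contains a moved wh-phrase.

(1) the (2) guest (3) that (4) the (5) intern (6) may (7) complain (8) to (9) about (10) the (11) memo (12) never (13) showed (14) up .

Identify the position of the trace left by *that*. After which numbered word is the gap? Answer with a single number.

8

The filler 'that' is interpreted as the object of the preposition 'to'. Wh-movement fronts it, leaving a gap right after 'to':
The guest that the intern may complain to ___ about the memo never showed up.
'to' is word 8.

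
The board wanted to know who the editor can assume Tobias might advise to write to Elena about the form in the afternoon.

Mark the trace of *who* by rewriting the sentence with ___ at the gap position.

The board wanted to know who the editor can assume Tobias might advise ___ to write to Elena about the form in the afternoon.

Pre-movement form: The editor can assume Tobias might advise who to write to Elena about the form in the afternoon.
The filler 'who' is interpreted as the direct object of 'advise'. The gap is right after 'advise'.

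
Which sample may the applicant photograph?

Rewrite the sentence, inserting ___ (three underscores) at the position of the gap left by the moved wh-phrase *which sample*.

Pre-movement form: The applicant may photograph which sample.
'which sample' is the direct object of 'photograph'. The gap is right after 'photograph'.

Which sample may the applicant photograph ___?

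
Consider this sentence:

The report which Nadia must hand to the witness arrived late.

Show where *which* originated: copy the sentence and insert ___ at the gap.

The report which Nadia must hand ___ to the witness arrived late.

The filler 'which' is interpreted as the direct object of 'hand'. The gap is right after 'hand'.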